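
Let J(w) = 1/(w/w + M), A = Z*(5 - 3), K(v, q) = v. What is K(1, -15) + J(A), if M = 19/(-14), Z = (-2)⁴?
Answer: -9/5 ≈ -1.8000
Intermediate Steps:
Z = 16
M = -19/14 (M = 19*(-1/14) = -19/14 ≈ -1.3571)
A = 32 (A = 16*(5 - 3) = 16*2 = 32)
J(w) = -14/5 (J(w) = 1/(w/w - 19/14) = 1/(1 - 19/14) = 1/(-5/14) = -14/5)
K(1, -15) + J(A) = 1 - 14/5 = -9/5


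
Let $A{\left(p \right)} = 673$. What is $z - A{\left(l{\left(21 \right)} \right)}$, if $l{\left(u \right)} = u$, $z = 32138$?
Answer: $31465$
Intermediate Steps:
$z - A{\left(l{\left(21 \right)} \right)} = 32138 - 673 = 31465$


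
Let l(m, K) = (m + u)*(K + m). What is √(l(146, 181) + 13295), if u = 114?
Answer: 53*√35 ≈ 313.55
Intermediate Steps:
l(m, K) = (114 + m)*(K + m) (l(m, K) = (m + 114)*(K + m) = (114 + m)*(K + m))
√(l(146, 181) + 13295) = √((146² + 114*181 + 114*146 + 181*146) + 13295) = √((21316 + 20634 + 16644 + 26426) + 13295) = √(85020 + 13295) = √98315 = 53*√35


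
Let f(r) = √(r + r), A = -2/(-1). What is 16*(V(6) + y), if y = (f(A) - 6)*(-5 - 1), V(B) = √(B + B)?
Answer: 384 + 32*√3 ≈ 439.43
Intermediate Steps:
A = 2 (A = -2*(-1) = 2)
f(r) = √2*√r (f(r) = √(2*r) = √2*√r)
V(B) = √2*√B (V(B) = √(2*B) = √2*√B)
y = 24 (y = (√2*√2 - 6)*(-5 - 1) = (2 - 6)*(-6) = -4*(-6) = 24)
16*(V(6) + y) = 16*(√2*√6 + 24) = 16*(2*√3 + 24) = 16*(24 + 2*√3) = 384 + 32*√3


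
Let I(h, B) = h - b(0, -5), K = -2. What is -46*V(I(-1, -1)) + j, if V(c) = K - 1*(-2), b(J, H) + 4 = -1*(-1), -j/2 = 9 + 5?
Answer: -28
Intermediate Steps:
j = -28 (j = -2*(9 + 5) = -2*14 = -28)
b(J, H) = -3 (b(J, H) = -4 - 1*(-1) = -4 + 1 = -3)
I(h, B) = 3 + h (I(h, B) = h - 1*(-3) = h + 3 = 3 + h)
V(c) = 0 (V(c) = -2 - 1*(-2) = -2 + 2 = 0)
-46*V(I(-1, -1)) + j = -46*0 - 28 = 0 - 28 = -28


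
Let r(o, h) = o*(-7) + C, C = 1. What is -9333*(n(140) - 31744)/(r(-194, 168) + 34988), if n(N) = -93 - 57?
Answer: 297666702/36347 ≈ 8189.6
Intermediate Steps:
r(o, h) = 1 - 7*o (r(o, h) = o*(-7) + 1 = -7*o + 1 = 1 - 7*o)
n(N) = -150
-9333*(n(140) - 31744)/(r(-194, 168) + 34988) = -9333*(-150 - 31744)/((1 - 7*(-194)) + 34988) = -9333*(-31894/((1 + 1358) + 34988)) = -9333*(-31894/(1359 + 34988)) = -9333/(36347*(-1/31894)) = -9333/(-36347/31894) = -9333*(-31894/36347) = 297666702/36347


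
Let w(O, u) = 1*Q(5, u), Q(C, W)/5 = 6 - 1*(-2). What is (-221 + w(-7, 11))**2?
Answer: 32761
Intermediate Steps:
Q(C, W) = 40 (Q(C, W) = 5*(6 - 1*(-2)) = 5*(6 + 2) = 5*8 = 40)
w(O, u) = 40 (w(O, u) = 1*40 = 40)
(-221 + w(-7, 11))**2 = (-221 + 40)**2 = (-181)**2 = 32761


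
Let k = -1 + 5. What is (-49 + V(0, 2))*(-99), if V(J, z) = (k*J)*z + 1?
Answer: 4752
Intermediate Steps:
k = 4
V(J, z) = 1 + 4*J*z (V(J, z) = (4*J)*z + 1 = 4*J*z + 1 = 1 + 4*J*z)
(-49 + V(0, 2))*(-99) = (-49 + (1 + 4*0*2))*(-99) = (-49 + (1 + 0))*(-99) = (-49 + 1)*(-99) = -48*(-99) = 4752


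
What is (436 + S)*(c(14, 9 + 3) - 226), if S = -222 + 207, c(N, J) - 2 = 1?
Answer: -93883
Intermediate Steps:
c(N, J) = 3 (c(N, J) = 2 + 1 = 3)
S = -15
(436 + S)*(c(14, 9 + 3) - 226) = (436 - 15)*(3 - 226) = 421*(-223) = -93883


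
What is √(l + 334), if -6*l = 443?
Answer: √9366/6 ≈ 16.130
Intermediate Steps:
l = -443/6 (l = -⅙*443 = -443/6 ≈ -73.833)
√(l + 334) = √(-443/6 + 334) = √(1561/6) = √9366/6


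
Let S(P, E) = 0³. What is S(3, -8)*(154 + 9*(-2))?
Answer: 0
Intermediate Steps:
S(P, E) = 0
S(3, -8)*(154 + 9*(-2)) = 0*(154 + 9*(-2)) = 0*(154 - 18) = 0*136 = 0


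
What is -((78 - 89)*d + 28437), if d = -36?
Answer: -28833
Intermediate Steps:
-((78 - 89)*d + 28437) = -((78 - 89)*(-36) + 28437) = -(-11*(-36) + 28437) = -(396 + 28437) = -1*28833 = -28833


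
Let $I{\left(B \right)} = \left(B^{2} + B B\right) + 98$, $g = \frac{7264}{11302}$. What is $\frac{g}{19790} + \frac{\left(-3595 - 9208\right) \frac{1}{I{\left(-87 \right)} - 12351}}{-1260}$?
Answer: $\frac{20642918501}{5807502749700} \approx 0.0035545$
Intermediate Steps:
$g = \frac{3632}{5651}$ ($g = 7264 \cdot \frac{1}{11302} = \frac{3632}{5651} \approx 0.64272$)
$I{\left(B \right)} = 98 + 2 B^{2}$ ($I{\left(B \right)} = \left(B^{2} + B^{2}\right) + 98 = 2 B^{2} + 98 = 98 + 2 B^{2}$)
$\frac{g}{19790} + \frac{\left(-3595 - 9208\right) \frac{1}{I{\left(-87 \right)} - 12351}}{-1260} = \frac{3632}{5651 \cdot 19790} + \frac{\left(-3595 - 9208\right) \frac{1}{\left(98 + 2 \left(-87\right)^{2}\right) - 12351}}{-1260} = \frac{3632}{5651} \cdot \frac{1}{19790} + - \frac{12803}{\left(98 + 2 \cdot 7569\right) - 12351} \left(- \frac{1}{1260}\right) = \frac{1816}{55916645} + - \frac{12803}{\left(98 + 15138\right) - 12351} \left(- \frac{1}{1260}\right) = \frac{1816}{55916645} + - \frac{12803}{15236 - 12351} \left(- \frac{1}{1260}\right) = \frac{1816}{55916645} + - \frac{12803}{2885} \left(- \frac{1}{1260}\right) = \frac{1816}{55916645} + \left(-12803\right) \frac{1}{2885} \left(- \frac{1}{1260}\right) = \frac{1816}{55916645} - - \frac{1829}{519300} = \frac{1816}{55916645} + \frac{1829}{519300} = \frac{20642918501}{5807502749700}$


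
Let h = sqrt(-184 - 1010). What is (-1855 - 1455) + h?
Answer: -3310 + I*sqrt(1194) ≈ -3310.0 + 34.554*I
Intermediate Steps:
h = I*sqrt(1194) (h = sqrt(-1194) = I*sqrt(1194) ≈ 34.554*I)
(-1855 - 1455) + h = (-1855 - 1455) + I*sqrt(1194) = -3310 + I*sqrt(1194)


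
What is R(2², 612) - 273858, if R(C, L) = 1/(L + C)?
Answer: -168696527/616 ≈ -2.7386e+5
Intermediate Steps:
R(C, L) = 1/(C + L)
R(2², 612) - 273858 = 1/(2² + 612) - 273858 = 1/(4 + 612) - 273858 = 1/616 - 273858 = -168696527/616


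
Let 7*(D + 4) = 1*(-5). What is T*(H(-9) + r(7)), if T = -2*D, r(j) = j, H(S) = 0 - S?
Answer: 1056/7 ≈ 150.86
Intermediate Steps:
H(S) = -S
D = -33/7 (D = -4 + (1*(-5))/7 = -4 + (1/7)*(-5) = -4 - 5/7 = -33/7 ≈ -4.7143)
T = 66/7 (T = -2*(-33/7) = 66/7 ≈ 9.4286)
T*(H(-9) + r(7)) = 66*(-1*(-9) + 7)/7 = 66*(9 + 7)/7 = (66/7)*16 = 1056/7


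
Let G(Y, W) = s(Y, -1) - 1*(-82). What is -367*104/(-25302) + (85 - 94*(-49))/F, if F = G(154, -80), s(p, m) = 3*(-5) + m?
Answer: 20201795/278322 ≈ 72.584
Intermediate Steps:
s(p, m) = -15 + m
G(Y, W) = 66 (G(Y, W) = (-15 - 1) - 1*(-82) = -16 + 82 = 66)
F = 66
-367*104/(-25302) + (85 - 94*(-49))/F = -367*104/(-25302) + (85 - 94*(-49))/66 = -38168*(-1/25302) + (85 + 4606)*(1/66) = 19084/12651 + 4691*(1/66) = 19084/12651 + 4691/66 = 20201795/278322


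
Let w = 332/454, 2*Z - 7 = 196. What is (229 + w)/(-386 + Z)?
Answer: -104298/129163 ≈ -0.80749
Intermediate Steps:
Z = 203/2 (Z = 7/2 + (1/2)*196 = 7/2 + 98 = 203/2 ≈ 101.50)
w = 166/227 (w = 332*(1/454) = 166/227 ≈ 0.73128)
(229 + w)/(-386 + Z) = (229 + 166/227)/(-386 + 203/2) = 52149/(227*(-569/2)) = (52149/227)*(-2/569) = -104298/129163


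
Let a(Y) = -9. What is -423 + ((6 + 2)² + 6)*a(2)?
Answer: -1053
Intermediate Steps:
-423 + ((6 + 2)² + 6)*a(2) = -423 + ((6 + 2)² + 6)*(-9) = -423 + (8² + 6)*(-9) = -423 + (64 + 6)*(-9) = -423 + 70*(-9) = -423 - 630 = -1053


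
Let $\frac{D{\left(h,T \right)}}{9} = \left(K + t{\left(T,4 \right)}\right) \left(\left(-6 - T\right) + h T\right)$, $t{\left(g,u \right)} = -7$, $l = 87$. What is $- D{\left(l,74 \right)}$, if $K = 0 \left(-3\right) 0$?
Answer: $400554$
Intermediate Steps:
$K = 0$ ($K = 0 \cdot 0 = 0$)
$D{\left(h,T \right)} = 378 + 63 T - 63 T h$ ($D{\left(h,T \right)} = 9 \left(0 - 7\right) \left(\left(-6 - T\right) + h T\right) = 9 \left(- 7 \left(\left(-6 - T\right) + T h\right)\right) = 9 \left(- 7 \left(-6 - T + T h\right)\right) = 9 \left(42 + 7 T - 7 T h\right) = 378 + 63 T - 63 T h$)
$- D{\left(l,74 \right)} = - (378 + 63 \cdot 74 - 4662 \cdot 87) = - (378 + 4662 - 405594) = \left(-1\right) \left(-400554\right) = 400554$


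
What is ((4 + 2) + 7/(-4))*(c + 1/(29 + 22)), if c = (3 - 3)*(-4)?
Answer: 1/12 ≈ 0.083333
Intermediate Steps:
c = 0 (c = 0*(-4) = 0)
((4 + 2) + 7/(-4))*(c + 1/(29 + 22)) = ((4 + 2) + 7/(-4))*(0 + 1/(29 + 22)) = (6 + 7*(-1/4))*(0 + 1/51) = (6 - 7/4)*(0 + 1/51) = (17/4)*(1/51) = 1/12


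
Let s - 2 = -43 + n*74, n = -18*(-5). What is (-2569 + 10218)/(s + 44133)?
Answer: 7649/50752 ≈ 0.15071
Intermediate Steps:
n = 90
s = 6619 (s = 2 + (-43 + 90*74) = 2 + (-43 + 6660) = 2 + 6617 = 6619)
(-2569 + 10218)/(s + 44133) = (-2569 + 10218)/(6619 + 44133) = 7649/50752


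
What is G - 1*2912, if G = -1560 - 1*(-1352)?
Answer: -3120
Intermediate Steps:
G = -208 (G = -1560 + 1352 = -208)
G - 1*2912 = -208 - 1*2912 = -208 - 2912 = -3120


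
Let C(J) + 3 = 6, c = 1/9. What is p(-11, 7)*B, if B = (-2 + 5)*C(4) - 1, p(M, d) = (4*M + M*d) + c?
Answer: -8704/9 ≈ -967.11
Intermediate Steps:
c = ⅑ ≈ 0.11111
C(J) = 3 (C(J) = -3 + 6 = 3)
p(M, d) = ⅑ + 4*M + M*d (p(M, d) = (4*M + M*d) + ⅑ = ⅑ + 4*M + M*d)
B = 8 (B = (-2 + 5)*3 - 1 = 3*3 - 1 = 9 - 1 = 8)
p(-11, 7)*B = (⅑ + 4*(-11) - 11*7)*8 = (⅑ - 44 - 77)*8 = -1088/9*8 = -8704/9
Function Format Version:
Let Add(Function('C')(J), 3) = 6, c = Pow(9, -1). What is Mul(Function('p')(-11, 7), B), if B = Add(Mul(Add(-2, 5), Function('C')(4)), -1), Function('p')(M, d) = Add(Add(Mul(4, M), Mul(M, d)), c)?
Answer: Rational(-8704, 9) ≈ -967.11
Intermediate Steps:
c = Rational(1, 9) ≈ 0.11111
Function('C')(J) = 3 (Function('C')(J) = Add(-3, 6) = 3)
Function('p')(M, d) = Add(Rational(1, 9), Mul(4, M), Mul(M, d)) (Function('p')(M, d) = Add(Add(Mul(4, M), Mul(M, d)), Rational(1, 9)) = Add(Rational(1, 9), Mul(4, M), Mul(M, d)))
B = 8 (B = Add(Mul(Add(-2, 5), 3), -1) = Add(Mul(3, 3), -1) = Add(9, -1) = 8)
Mul(Function('p')(-11, 7), B) = Mul(Add(Rational(1, 9), Mul(4, -11), Mul(-11, 7)), 8) = Mul(Add(Rational(1, 9), -44, -77), 8) = Mul(Rational(-1088, 9), 8) = Rational(-8704, 9)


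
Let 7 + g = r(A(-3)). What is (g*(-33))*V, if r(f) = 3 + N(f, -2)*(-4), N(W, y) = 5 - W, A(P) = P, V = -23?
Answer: -27324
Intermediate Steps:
r(f) = -17 + 4*f (r(f) = 3 + (5 - f)*(-4) = 3 + (-20 + 4*f) = -17 + 4*f)
g = -36 (g = -7 + (-17 + 4*(-3)) = -7 + (-17 - 12) = -7 - 29 = -36)
(g*(-33))*V = -36*(-33)*(-23) = 1188*(-23) = -27324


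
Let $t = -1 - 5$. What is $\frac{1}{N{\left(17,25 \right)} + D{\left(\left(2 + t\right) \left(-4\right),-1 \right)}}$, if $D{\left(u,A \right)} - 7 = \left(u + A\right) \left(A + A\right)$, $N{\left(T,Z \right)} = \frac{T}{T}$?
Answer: $- \frac{1}{22} \approx -0.045455$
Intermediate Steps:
$t = -6$
$N{\left(T,Z \right)} = 1$
$D{\left(u,A \right)} = 7 + 2 A \left(A + u\right)$ ($D{\left(u,A \right)} = 7 + \left(u + A\right) \left(A + A\right) = 7 + \left(A + u\right) 2 A = 7 + 2 A \left(A + u\right)$)
$\frac{1}{N{\left(17,25 \right)} + D{\left(\left(2 + t\right) \left(-4\right),-1 \right)}} = \frac{1}{1 + \left(7 + 2 \left(-1\right)^{2} + 2 \left(-1\right) \left(2 - 6\right) \left(-4\right)\right)} = \frac{1}{1 + \left(7 + 2 \cdot 1 + 2 \left(-1\right) \left(\left(-4\right) \left(-4\right)\right)\right)} = \frac{1}{1 + \left(7 + 2 + 2 \left(-1\right) 16\right)} = \frac{1}{1 + \left(7 + 2 - 32\right)} = \frac{1}{1 - 23} = \frac{1}{-22} = - \frac{1}{22}$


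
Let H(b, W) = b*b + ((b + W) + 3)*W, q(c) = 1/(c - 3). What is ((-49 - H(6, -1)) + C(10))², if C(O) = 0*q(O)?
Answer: 5929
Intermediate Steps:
q(c) = 1/(-3 + c)
H(b, W) = b² + W*(3 + W + b) (H(b, W) = b² + ((W + b) + 3)*W = b² + (3 + W + b)*W = b² + W*(3 + W + b))
C(O) = 0 (C(O) = 0/(-3 + O) = 0)
((-49 - H(6, -1)) + C(10))² = ((-49 - ((-1)² + 6² + 3*(-1) - 1*6)) + 0)² = ((-49 - (1 + 36 - 3 - 6)) + 0)² = ((-49 - 1*28) + 0)² = ((-49 - 28) + 0)² = (-77 + 0)² = (-77)² = 5929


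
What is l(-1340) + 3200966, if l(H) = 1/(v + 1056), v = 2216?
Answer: 10473560753/3272 ≈ 3.2010e+6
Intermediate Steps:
l(H) = 1/3272 (l(H) = 1/(2216 + 1056) = 1/3272)
l(-1340) + 3200966 = 1/3272 + 3200966 = 10473560753/3272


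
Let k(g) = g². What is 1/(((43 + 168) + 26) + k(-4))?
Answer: 1/253 ≈ 0.0039526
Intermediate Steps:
1/(((43 + 168) + 26) + k(-4)) = 1/(((43 + 168) + 26) + (-4)²) = 1/((211 + 26) + 16) = 1/(237 + 16) = 1/253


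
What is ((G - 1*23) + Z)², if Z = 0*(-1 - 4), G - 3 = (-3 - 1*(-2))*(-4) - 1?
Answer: 289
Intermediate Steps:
G = 6 (G = 3 + ((-3 - 1*(-2))*(-4) - 1) = 3 + ((-3 + 2)*(-4) - 1) = 3 + (-1*(-4) - 1) = 3 + (4 - 1) = 3 + 3 = 6)
Z = 0 (Z = 0*(-5) = 0)
((G - 1*23) + Z)² = ((6 - 1*23) + 0)² = ((6 - 23) + 0)² = (-17 + 0)² = (-17)² = 289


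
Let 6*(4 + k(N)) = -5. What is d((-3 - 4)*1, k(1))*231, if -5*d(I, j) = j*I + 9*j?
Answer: 2233/5 ≈ 446.60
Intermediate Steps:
k(N) = -29/6 (k(N) = -4 + (⅙)*(-5) = -4 - ⅚ = -29/6)
d(I, j) = -9*j/5 - I*j/5 (d(I, j) = -(j*I + 9*j)/5 = -(I*j + 9*j)/5 = -(9*j + I*j)/5 = -9*j/5 - I*j/5)
d((-3 - 4)*1, k(1))*231 = -⅕*(-29/6)*(9 + (-3 - 4)*1)*231 = -⅕*(-29/6)*(9 - 7*1)*231 = -⅕*(-29/6)*(9 - 7)*231 = -⅕*(-29/6)*2*231 = (29/15)*231 = 2233/5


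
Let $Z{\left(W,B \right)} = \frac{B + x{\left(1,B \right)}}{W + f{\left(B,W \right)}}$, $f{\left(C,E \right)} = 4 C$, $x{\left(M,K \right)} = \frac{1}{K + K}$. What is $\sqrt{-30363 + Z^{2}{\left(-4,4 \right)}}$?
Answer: $\frac{i \sqrt{31091591}}{32} \approx 174.25 i$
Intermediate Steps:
$x{\left(M,K \right)} = \frac{1}{2 K}$
$Z{\left(W,B \right)} = \frac{B + \frac{1}{2 B}}{W + 4 B}$
$\sqrt{-30363 + Z^{2}{\left(-4,4 \right)}} = \sqrt{-30363 + \left(\frac{\frac{1}{2} + 4^{2}}{4 \left(-4 + 4 \cdot 4\right)}\right)^{2}} = \sqrt{-30363 + \left(\frac{\frac{1}{2} + 16}{4 \left(-4 + 16\right)}\right)^{2}} = \sqrt{-30363 + \left(\frac{1}{4} \cdot \frac{1}{12} \cdot \frac{33}{2}\right)^{2}} = \sqrt{-30363 + \left(\frac{11}{32}\right)^{2}} = \sqrt{-30363 + \frac{121}{1024}} = \sqrt{- \frac{31091591}{1024}} = \frac{i \sqrt{31091591}}{32}$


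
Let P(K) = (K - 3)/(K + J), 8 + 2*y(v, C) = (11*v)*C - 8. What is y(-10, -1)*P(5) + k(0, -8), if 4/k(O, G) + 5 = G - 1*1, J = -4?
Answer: 656/7 ≈ 93.714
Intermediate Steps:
y(v, C) = -8 + 11*C*v/2 (y(v, C) = -4 + ((11*v)*C - 8)/2 = -4 + (11*C*v - 8)/2 = -4 + (-8 + 11*C*v)/2 = -4 + (-4 + 11*C*v/2) = -8 + 11*C*v/2)
k(O, G) = 4/(-6 + G) (k(O, G) = 4/(-5 + (G - 1*1)) = 4/(-5 + (G - 1)) = 4/(-5 + (-1 + G)) = 4/(-6 + G))
P(K) = (-3 + K)/(-4 + K) (P(K) = (K - 3)/(K - 4) = (-3 + K)/(-4 + K))
y(-10, -1)*P(5) + k(0, -8) = (-8 + (11/2)*(-1)*(-10))*((-3 + 5)/(-4 + 5)) + 4/(-6 - 8) = (-8 + 55)*(2/1) + 4/(-14) = 47*(1*2) + 4*(-1/14) = 47*2 - 2/7 = 94 - 2/7 = 656/7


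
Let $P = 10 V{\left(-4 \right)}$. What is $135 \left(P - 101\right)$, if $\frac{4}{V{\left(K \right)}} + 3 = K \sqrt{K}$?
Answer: $- \frac{1011555}{73} + \frac{43200 i}{73} \approx -13857.0 + 591.78 i$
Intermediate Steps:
$V{\left(K \right)} = \frac{4}{-3 + K^{\frac{3}{2}}}$ ($V{\left(K \right)} = \frac{4}{-3 + K \sqrt{K}} = \frac{4}{-3 + K^{\frac{3}{2}}}$)
$P = \frac{40 \left(-3 + 8 i\right)}{73}$ ($P = 10 \frac{4}{-3 + \left(-4\right)^{\frac{3}{2}}} = 10 \frac{4}{-3 - 8 i} = 10 \cdot 4 \frac{-3 + 8 i}{73} = 10 \frac{4 \left(-3 + 8 i\right)}{73} = \frac{40 \left(-3 + 8 i\right)}{73} \approx -1.6438 + 4.3836 i$)
$135 \left(P - 101\right) = 135 \left(\left(- \frac{120}{73} + \frac{320 i}{73}\right) - 101\right) = 135 \left(- \frac{7493}{73} + \frac{320 i}{73}\right) = - \frac{1011555}{73} + \frac{43200 i}{73}$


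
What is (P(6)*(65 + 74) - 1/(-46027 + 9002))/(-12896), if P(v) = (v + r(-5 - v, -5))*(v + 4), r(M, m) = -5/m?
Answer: -360253251/477474400 ≈ -0.75450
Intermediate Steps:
P(v) = (1 + v)*(4 + v) (P(v) = (v - 5/(-5))*(v + 4) = (v - 5*(-1/5))*(4 + v) = (v + 1)*(4 + v) = (1 + v)*(4 + v))
(P(6)*(65 + 74) - 1/(-46027 + 9002))/(-12896) = ((4 + 6**2 + 5*6)*(65 + 74) - 1/(-46027 + 9002))/(-12896) = ((4 + 36 + 30)*139 - 1/(-37025))*(-1/12896) = (70*139 - 1*(-1/37025))*(-1/12896) = (9730 + 1/37025)*(-1/12896) = (360253251/37025)*(-1/12896) = -360253251/477474400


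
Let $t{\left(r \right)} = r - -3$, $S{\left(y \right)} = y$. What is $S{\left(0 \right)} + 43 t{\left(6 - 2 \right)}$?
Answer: $301$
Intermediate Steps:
$t{\left(r \right)} = 3 + r$ ($t{\left(r \right)} = r + 3 = 3 + r$)
$S{\left(0 \right)} + 43 t{\left(6 - 2 \right)} = 0 + 43 \left(3 + \left(6 - 2\right)\right) = 0 + 43 \left(3 + 4\right) = 0 + 43 \cdot 7 = 0 + 301 = 301$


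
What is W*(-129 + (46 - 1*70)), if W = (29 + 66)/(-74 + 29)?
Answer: 323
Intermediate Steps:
W = -19/9 (W = 95/(-45) = 95*(-1/45) = -19/9 ≈ -2.1111)
W*(-129 + (46 - 1*70)) = -19*(-129 + (46 - 1*70))/9 = -19*(-129 + (46 - 70))/9 = -19*(-129 - 24)/9 = -19/9*(-153) = 323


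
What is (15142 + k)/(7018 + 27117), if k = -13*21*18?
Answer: 10228/34135 ≈ 0.29963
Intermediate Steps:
k = -4914 (k = -273*18 = -4914)
(15142 + k)/(7018 + 27117) = (15142 - 4914)/(7018 + 27117) = 10228/34135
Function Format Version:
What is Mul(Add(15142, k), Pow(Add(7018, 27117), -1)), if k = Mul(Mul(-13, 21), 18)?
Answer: Rational(10228, 34135) ≈ 0.29963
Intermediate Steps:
k = -4914 (k = Mul(-273, 18) = -4914)
Mul(Add(15142, k), Pow(Add(7018, 27117), -1)) = Mul(Add(15142, -4914), Pow(Add(7018, 27117), -1)) = Mul(10228, Pow(34135, -1)) = Mul(10228, Rational(1, 34135)) = Rational(10228, 34135)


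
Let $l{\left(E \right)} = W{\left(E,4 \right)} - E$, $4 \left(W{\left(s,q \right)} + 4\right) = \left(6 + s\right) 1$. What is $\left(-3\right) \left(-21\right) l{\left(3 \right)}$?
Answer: $- \frac{1197}{4} \approx -299.25$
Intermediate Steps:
$W{\left(s,q \right)} = - \frac{5}{2} + \frac{s}{4}$ ($W{\left(s,q \right)} = -4 + \frac{\left(6 + s\right) 1}{4} = -4 + \frac{6 + s}{4} = -4 + \left(\frac{3}{2} + \frac{s}{4}\right) = - \frac{5}{2} + \frac{s}{4}$)
$l{\left(E \right)} = - \frac{5}{2} - \frac{3 E}{4}$ ($l{\left(E \right)} = \left(- \frac{5}{2} + \frac{E}{4}\right) - E = - \frac{5}{2} - \frac{3 E}{4}$)
$\left(-3\right) \left(-21\right) l{\left(3 \right)} = \left(-3\right) \left(-21\right) \left(- \frac{5}{2} - \frac{9}{4}\right) = 63 \left(- \frac{5}{2} - \frac{9}{4}\right) = 63 \left(- \frac{19}{4}\right) = - \frac{1197}{4}$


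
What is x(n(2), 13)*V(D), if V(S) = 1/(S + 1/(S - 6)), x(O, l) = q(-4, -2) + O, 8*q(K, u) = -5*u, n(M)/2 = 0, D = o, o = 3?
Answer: 15/32 ≈ 0.46875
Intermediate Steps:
D = 3
n(M) = 0 (n(M) = 2*0 = 0)
q(K, u) = -5*u/8 (q(K, u) = (-5*u)/8 = -5*u/8)
x(O, l) = 5/4 + O (x(O, l) = -5/8*(-2) + O = 5/4 + O)
V(S) = 1/(S + 1/(-6 + S))
x(n(2), 13)*V(D) = (5/4 + 0)*((-6 + 3)/(1 + 3**2 - 6*3)) = 5*(-3/(1 + 9 - 18))/4 = 5*(-3/(-8))/4 = 5*(-1/8*(-3))/4 = (5/4)*(3/8) = 15/32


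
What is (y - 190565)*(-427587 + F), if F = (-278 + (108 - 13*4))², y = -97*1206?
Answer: 116345952741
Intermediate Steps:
y = -116982
F = 49284 (F = (-278 + (108 - 52))² = (-278 + 56)² = (-222)² = 49284)
(y - 190565)*(-427587 + F) = (-116982 - 190565)*(-427587 + 49284) = -307547*(-378303) = 116345952741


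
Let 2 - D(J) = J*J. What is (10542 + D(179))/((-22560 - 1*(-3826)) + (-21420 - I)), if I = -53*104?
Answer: 21497/34642 ≈ 0.62055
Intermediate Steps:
I = -5512
D(J) = 2 - J² (D(J) = 2 - J*J = 2 - J²)
(10542 + D(179))/((-22560 - 1*(-3826)) + (-21420 - I)) = (10542 + (2 - 1*179²))/((-22560 - 1*(-3826)) + (-21420 - 1*(-5512))) = (10542 + (2 - 1*32041))/((-22560 + 3826) + (-21420 + 5512)) = (10542 + (2 - 32041))/(-18734 - 15908) = (10542 - 32039)/(-34642) = -21497*(-1/34642) = 21497/34642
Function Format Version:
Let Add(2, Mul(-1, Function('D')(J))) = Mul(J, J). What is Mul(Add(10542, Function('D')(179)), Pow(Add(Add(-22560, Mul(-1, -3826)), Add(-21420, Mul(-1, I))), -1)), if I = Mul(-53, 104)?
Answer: Rational(21497, 34642) ≈ 0.62055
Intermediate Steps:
I = -5512
Function('D')(J) = Add(2, Mul(-1, Pow(J, 2))) (Function('D')(J) = Add(2, Mul(-1, Mul(J, J))) = Add(2, Mul(-1, Pow(J, 2))))
Mul(Add(10542, Function('D')(179)), Pow(Add(Add(-22560, Mul(-1, -3826)), Add(-21420, Mul(-1, I))), -1)) = Mul(Add(10542, Add(2, Mul(-1, Pow(179, 2)))), Pow(Add(Add(-22560, Mul(-1, -3826)), Add(-21420, Mul(-1, -5512))), -1)) = Mul(Add(10542, Add(2, Mul(-1, 32041))), Pow(Add(Add(-22560, 3826), Add(-21420, 5512)), -1)) = Mul(Add(10542, Add(2, -32041)), Pow(Add(-18734, -15908), -1)) = Mul(Add(10542, -32039), Pow(-34642, -1)) = Mul(-21497, Rational(-1, 34642)) = Rational(21497, 34642)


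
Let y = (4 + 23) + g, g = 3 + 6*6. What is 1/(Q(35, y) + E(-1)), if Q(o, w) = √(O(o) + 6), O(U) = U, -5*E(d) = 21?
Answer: 105/584 + 25*√41/584 ≈ 0.45390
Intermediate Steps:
E(d) = -21/5 (E(d) = -⅕*21 = -21/5)
g = 39 (g = 3 + 36 = 39)
y = 66 (y = (4 + 23) + 39 = 27 + 39 = 66)
Q(o, w) = √(6 + o) (Q(o, w) = √(o + 6) = √(6 + o))
1/(Q(35, y) + E(-1)) = 1/(√(6 + 35) - 21/5) = 1/(√41 - 21/5) = 1/(-21/5 + √41)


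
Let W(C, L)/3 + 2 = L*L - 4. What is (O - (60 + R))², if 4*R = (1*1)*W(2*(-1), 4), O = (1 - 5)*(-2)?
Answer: 14161/4 ≈ 3540.3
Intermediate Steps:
O = 8 (O = -4*(-2) = 8)
W(C, L) = -18 + 3*L² (W(C, L) = -6 + 3*(L*L - 4) = -6 + 3*(L² - 4) = -6 + 3*(-4 + L²) = -6 + (-12 + 3*L²) = -18 + 3*L²)
R = 15/2 (R = ((1*1)*(-18 + 3*4²))/4 = (1*(-18 + 3*16))/4 = (1*(-18 + 48))/4 = (1*30)/4 = (¼)*30 = 15/2 ≈ 7.5000)
(O - (60 + R))² = (8 - (60 + 15/2))² = (8 - 1*135/2)² = (8 - 135/2)² = (-119/2)² = 14161/4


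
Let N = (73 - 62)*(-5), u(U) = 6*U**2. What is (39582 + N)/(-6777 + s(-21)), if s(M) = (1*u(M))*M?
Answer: -39527/62343 ≈ -0.63402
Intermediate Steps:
s(M) = 6*M**3 (s(M) = (1*(6*M**2))*M = (6*M**2)*M = 6*M**3)
N = -55 (N = 11*(-5) = -55)
(39582 + N)/(-6777 + s(-21)) = (39582 - 55)/(-6777 + 6*(-21)**3) = 39527/(-6777 + 6*(-9261)) = 39527/(-6777 - 55566) = 39527/(-62343) = 39527*(-1/62343) = -39527/62343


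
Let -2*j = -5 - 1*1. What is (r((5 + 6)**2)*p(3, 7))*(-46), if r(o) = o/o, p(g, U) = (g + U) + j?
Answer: -598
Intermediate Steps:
j = 3 (j = -(-5 - 1*1)/2 = -(-5 - 1)/2 = -1/2*(-6) = 3)
p(g, U) = 3 + U + g (p(g, U) = (g + U) + 3 = (U + g) + 3 = 3 + U + g)
r(o) = 1
(r((5 + 6)**2)*p(3, 7))*(-46) = (1*(3 + 7 + 3))*(-46) = (1*13)*(-46) = 13*(-46) = -598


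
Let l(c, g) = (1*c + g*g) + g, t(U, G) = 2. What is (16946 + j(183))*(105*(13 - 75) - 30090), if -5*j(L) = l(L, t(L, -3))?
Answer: -618840120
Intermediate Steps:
l(c, g) = c + g + g**2 (l(c, g) = (c + g**2) + g = c + g + g**2)
j(L) = -6/5 - L/5 (j(L) = -(L + 2 + 2**2)/5 = -(L + 2 + 4)/5 = -(6 + L)/5 = -6/5 - L/5)
(16946 + j(183))*(105*(13 - 75) - 30090) = (16946 + (-6/5 - 1/5*183))*(105*(13 - 75) - 30090) = (16946 + (-6/5 - 183/5))*(105*(-62) - 30090) = (16946 - 189/5)*(-6510 - 30090) = (84541/5)*(-36600) = -618840120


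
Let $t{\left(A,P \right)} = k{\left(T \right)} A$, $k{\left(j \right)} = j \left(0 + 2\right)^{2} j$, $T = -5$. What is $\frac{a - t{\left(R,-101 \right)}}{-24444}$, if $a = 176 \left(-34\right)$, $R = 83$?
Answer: $\frac{3571}{6111} \approx 0.58436$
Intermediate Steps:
$k{\left(j \right)} = 4 j^{2}$ ($k{\left(j \right)} = j 2^{2} j = j 4 j = 4 j j = 4 j^{2}$)
$a = -5984$
$t{\left(A,P \right)} = 100 A$ ($t{\left(A,P \right)} = 4 \left(-5\right)^{2} A = 4 \cdot 25 A = 100 A$)
$\frac{a - t{\left(R,-101 \right)}}{-24444} = \frac{-5984 - 100 \cdot 83}{-24444} = \left(-5984 - 8300\right) \left(- \frac{1}{24444}\right) = \left(-14284\right) \left(- \frac{1}{24444}\right) = \frac{3571}{6111}$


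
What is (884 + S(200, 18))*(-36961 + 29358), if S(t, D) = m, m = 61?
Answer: -7184835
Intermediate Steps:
S(t, D) = 61
(884 + S(200, 18))*(-36961 + 29358) = (884 + 61)*(-36961 + 29358) = 945*(-7603) = -7184835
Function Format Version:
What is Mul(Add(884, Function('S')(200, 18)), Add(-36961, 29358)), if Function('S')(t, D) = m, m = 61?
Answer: -7184835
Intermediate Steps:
Function('S')(t, D) = 61
Mul(Add(884, Function('S')(200, 18)), Add(-36961, 29358)) = Mul(Add(884, 61), Add(-36961, 29358)) = Mul(945, -7603) = -7184835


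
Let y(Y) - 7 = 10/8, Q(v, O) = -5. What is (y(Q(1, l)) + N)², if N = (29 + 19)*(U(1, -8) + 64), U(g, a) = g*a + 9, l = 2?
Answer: 156575169/16 ≈ 9.7860e+6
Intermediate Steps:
U(g, a) = 9 + a*g (U(g, a) = a*g + 9 = 9 + a*g)
N = 3120 (N = (29 + 19)*((9 - 8*1) + 64) = 48*((9 - 8) + 64) = 48*(1 + 64) = 48*65 = 3120)
y(Y) = 33/4 (y(Y) = 7 + 10/8 = 7 + 10*(⅛) = 7 + 5/4 = 33/4)
(y(Q(1, l)) + N)² = (33/4 + 3120)² = (12513/4)² = 156575169/16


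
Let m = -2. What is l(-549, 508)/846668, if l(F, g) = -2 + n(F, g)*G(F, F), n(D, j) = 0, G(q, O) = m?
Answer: -1/423334 ≈ -2.3622e-6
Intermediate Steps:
G(q, O) = -2
l(F, g) = -2 (l(F, g) = -2 + 0*(-2) = -2 + 0 = -2)
l(-549, 508)/846668 = -2/846668 = -2*1/846668 = -1/423334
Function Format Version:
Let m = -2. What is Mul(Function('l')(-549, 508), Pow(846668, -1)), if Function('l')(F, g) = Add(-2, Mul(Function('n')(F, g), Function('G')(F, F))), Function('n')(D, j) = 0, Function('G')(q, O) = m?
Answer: Rational(-1, 423334) ≈ -2.3622e-6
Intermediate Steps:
Function('G')(q, O) = -2
Function('l')(F, g) = -2 (Function('l')(F, g) = Add(-2, Mul(0, -2)) = Add(-2, 0) = -2)
Mul(Function('l')(-549, 508), Pow(846668, -1)) = Mul(-2, Pow(846668, -1)) = Mul(-2, Rational(1, 846668)) = Rational(-1, 423334)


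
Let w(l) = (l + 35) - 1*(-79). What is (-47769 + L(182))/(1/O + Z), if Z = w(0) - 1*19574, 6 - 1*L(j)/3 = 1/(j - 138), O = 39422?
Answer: 13804579139/5625782206 ≈ 2.4538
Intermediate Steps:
L(j) = 18 - 3/(-138 + j) (L(j) = 18 - 3/(j - 138) = 18 - 3/(-138 + j))
w(l) = 114 + l (w(l) = (35 + l) + 79 = 114 + l)
Z = -19460 (Z = (114 + 0) - 1*19574 = 114 - 19574 = -19460)
(-47769 + L(182))/(1/O + Z) = (-47769 + 3*(-829 + 6*182)/(-138 + 182))/(1/39422 - 19460) = (-47769 + 3*(-829 + 1092)/44)/(1/39422 - 19460) = (-47769 + 3*(1/44)*263)/(-767152119/39422) = (-47769 + 789/44)*(-39422/767152119) = -2101047/44*(-39422/767152119) = 13804579139/5625782206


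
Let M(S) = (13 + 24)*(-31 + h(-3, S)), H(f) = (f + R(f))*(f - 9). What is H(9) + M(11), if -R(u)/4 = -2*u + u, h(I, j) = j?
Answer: -740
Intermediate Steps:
R(u) = 4*u (R(u) = -4*(-2*u + u) = -(-4)*u = 4*u)
H(f) = 5*f*(-9 + f) (H(f) = (f + 4*f)*(f - 9) = (5*f)*(-9 + f) = 5*f*(-9 + f))
M(S) = -1147 + 37*S (M(S) = (13 + 24)*(-31 + S) = 37*(-31 + S) = -1147 + 37*S)
H(9) + M(11) = 5*9*(-9 + 9) + (-1147 + 37*11) = 5*9*0 + (-1147 + 407) = 0 - 740 = -740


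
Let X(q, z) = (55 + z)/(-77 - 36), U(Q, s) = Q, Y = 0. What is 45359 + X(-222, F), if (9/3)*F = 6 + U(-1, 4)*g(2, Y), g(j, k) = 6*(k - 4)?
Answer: 5125502/113 ≈ 45358.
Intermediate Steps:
g(j, k) = -24 + 6*k (g(j, k) = 6*(-4 + k) = -24 + 6*k)
F = 10 (F = (6 - (-24 + 6*0))/3 = (6 - (-24 + 0))/3 = (6 - 1*(-24))/3 = (6 + 24)/3 = (1/3)*30 = 10)
X(q, z) = -55/113 - z/113 (X(q, z) = (55 + z)/(-113) = (55 + z)*(-1/113) = -55/113 - z/113)
45359 + X(-222, F) = 45359 + (-55/113 - 1/113*10) = 45359 + (-55/113 - 10/113) = 45359 - 65/113 = 5125502/113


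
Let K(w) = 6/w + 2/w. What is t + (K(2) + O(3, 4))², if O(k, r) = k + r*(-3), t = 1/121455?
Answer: 3036376/121455 ≈ 25.000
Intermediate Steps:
t = 1/121455 ≈ 8.2335e-6
O(k, r) = k - 3*r
K(w) = 8/w
t + (K(2) + O(3, 4))² = 1/121455 + (8/2 + (3 - 3*4))² = 1/121455 + (8*(½) + (3 - 12))² = 1/121455 + (4 - 9)² = 1/121455 + (-5)² = 1/121455 + 25 = 3036376/121455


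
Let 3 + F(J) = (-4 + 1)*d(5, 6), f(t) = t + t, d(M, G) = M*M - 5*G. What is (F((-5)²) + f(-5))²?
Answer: 4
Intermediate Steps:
d(M, G) = M² - 5*G
f(t) = 2*t
F(J) = 12 (F(J) = -3 + (-4 + 1)*(5² - 5*6) = -3 - 3*(25 - 30) = -3 - 3*(-5) = -3 + 15 = 12)
(F((-5)²) + f(-5))² = (12 + 2*(-5))² = (12 - 10)² = 2² = 4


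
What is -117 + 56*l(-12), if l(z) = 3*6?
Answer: 891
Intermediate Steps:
l(z) = 18
-117 + 56*l(-12) = -117 + 56*18 = -117 + 1008 = 891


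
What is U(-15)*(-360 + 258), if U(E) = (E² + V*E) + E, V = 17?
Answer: 4590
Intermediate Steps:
U(E) = E² + 18*E (U(E) = (E² + 17*E) + E = E² + 18*E)
U(-15)*(-360 + 258) = (-15*(18 - 15))*(-360 + 258) = -15*3*(-102) = -45*(-102) = 4590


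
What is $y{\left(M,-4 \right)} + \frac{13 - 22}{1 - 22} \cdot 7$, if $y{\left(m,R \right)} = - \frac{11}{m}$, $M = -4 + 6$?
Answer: $- \frac{5}{2} \approx -2.5$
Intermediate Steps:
$M = 2$
$y{\left(M,-4 \right)} + \frac{13 - 22}{1 - 22} \cdot 7 = - \frac{11}{2} + \frac{13 - 22}{1 - 22} \cdot 7 = \left(-11\right) \frac{1}{2} + \frac{13 - 22}{-21} \cdot 7 = - \frac{11}{2} + \left(-9\right) \left(- \frac{1}{21}\right) 7 = - \frac{11}{2} + \frac{3}{7} \cdot 7 = - \frac{11}{2} + 3 = - \frac{5}{2}$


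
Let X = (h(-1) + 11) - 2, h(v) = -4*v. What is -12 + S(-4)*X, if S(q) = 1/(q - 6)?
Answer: -133/10 ≈ -13.300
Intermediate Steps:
X = 13 (X = (-4*(-1) + 11) - 2 = (4 + 11) - 2 = 15 - 2 = 13)
S(q) = 1/(-6 + q)
-12 + S(-4)*X = -12 + 13/(-6 - 4) = -12 + 13/(-10) = -12 - ⅒*13 = -12 - 13/10 = -133/10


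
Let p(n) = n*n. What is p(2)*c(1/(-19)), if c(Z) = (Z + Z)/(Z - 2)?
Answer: 8/39 ≈ 0.20513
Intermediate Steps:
p(n) = n²
c(Z) = 2*Z/(-2 + Z) (c(Z) = (2*Z)/(-2 + Z) = 2*Z/(-2 + Z))
p(2)*c(1/(-19)) = 2²*(2/(-19*(-2 + 1/(-19)))) = 4*(2*(-1/19)/(-2 - 1/19)) = 4*(2*(-1/19)/(-39/19)) = 4*(2*(-1/19)*(-19/39)) = 4*(2/39) = 8/39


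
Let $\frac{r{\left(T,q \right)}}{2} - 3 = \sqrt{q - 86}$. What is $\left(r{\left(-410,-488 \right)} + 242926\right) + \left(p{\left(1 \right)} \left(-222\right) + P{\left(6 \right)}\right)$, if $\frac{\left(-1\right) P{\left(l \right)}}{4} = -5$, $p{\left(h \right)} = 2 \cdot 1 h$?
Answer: $242508 + 2 i \sqrt{574} \approx 2.4251 \cdot 10^{5} + 47.917 i$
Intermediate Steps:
$p{\left(h \right)} = 2 h$
$P{\left(l \right)} = 20$ ($P{\left(l \right)} = \left(-4\right) \left(-5\right) = 20$)
$r{\left(T,q \right)} = 6 + 2 \sqrt{-86 + q}$ ($r{\left(T,q \right)} = 6 + 2 \sqrt{q - 86} = 6 + 2 \sqrt{-86 + q}$)
$\left(r{\left(-410,-488 \right)} + 242926\right) + \left(p{\left(1 \right)} \left(-222\right) + P{\left(6 \right)}\right) = \left(\left(6 + 2 \sqrt{-86 - 488}\right) + 242926\right) + \left(2 \cdot 1 \left(-222\right) + 20\right) = \left(\left(6 + 2 \sqrt{-574}\right) + 242926\right) + \left(2 \left(-222\right) + 20\right) = \left(\left(6 + 2 i \sqrt{574}\right) + 242926\right) + \left(-444 + 20\right) = \left(\left(6 + 2 i \sqrt{574}\right) + 242926\right) - 424 = \left(242932 + 2 i \sqrt{574}\right) - 424 = 242508 + 2 i \sqrt{574}$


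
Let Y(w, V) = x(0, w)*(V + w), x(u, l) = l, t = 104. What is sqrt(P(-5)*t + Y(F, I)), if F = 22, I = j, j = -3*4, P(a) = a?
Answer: 10*I*sqrt(3) ≈ 17.32*I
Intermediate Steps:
j = -12
I = -12
Y(w, V) = w*(V + w)
sqrt(P(-5)*t + Y(F, I)) = sqrt(-5*104 + 22*(-12 + 22)) = sqrt(-520 + 22*10) = sqrt(-520 + 220) = sqrt(-300) = 10*I*sqrt(3)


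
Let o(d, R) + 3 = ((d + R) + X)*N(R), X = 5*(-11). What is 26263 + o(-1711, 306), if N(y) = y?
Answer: -420500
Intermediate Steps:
X = -55
o(d, R) = -3 + R*(-55 + R + d) (o(d, R) = -3 + ((d + R) - 55)*R = -3 + ((R + d) - 55)*R = -3 + (-55 + R + d)*R = -3 + R*(-55 + R + d))
26263 + o(-1711, 306) = 26263 + (-3 + 306**2 - 55*306 + 306*(-1711)) = 26263 + (-3 + 93636 - 16830 - 523566) = 26263 - 446763 = -420500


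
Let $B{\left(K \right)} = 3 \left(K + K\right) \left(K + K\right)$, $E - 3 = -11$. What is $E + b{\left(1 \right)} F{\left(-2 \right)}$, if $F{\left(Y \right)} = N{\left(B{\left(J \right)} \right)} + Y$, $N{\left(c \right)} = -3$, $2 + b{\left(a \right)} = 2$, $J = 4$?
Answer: $-8$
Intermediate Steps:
$b{\left(a \right)} = 0$ ($b{\left(a \right)} = -2 + 2 = 0$)
$E = -8$ ($E = 3 - 11 = -8$)
$B{\left(K \right)} = 12 K^{2}$ ($B{\left(K \right)} = 3 \cdot 2 K 2 K = 3 \cdot 4 K^{2} = 12 K^{2}$)
$F{\left(Y \right)} = -3 + Y$
$E + b{\left(1 \right)} F{\left(-2 \right)} = -8 + 0 \left(-3 - 2\right) = -8 + 0 \left(-5\right) = -8 + 0 = -8$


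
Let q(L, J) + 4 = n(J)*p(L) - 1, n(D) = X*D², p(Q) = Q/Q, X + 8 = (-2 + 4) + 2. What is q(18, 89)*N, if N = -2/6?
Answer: 10563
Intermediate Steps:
N = -⅓ (N = -2*⅙ = -⅓ ≈ -0.33333)
X = -4 (X = -8 + ((-2 + 4) + 2) = -8 + (2 + 2) = -8 + 4 = -4)
p(Q) = 1
n(D) = -4*D²
q(L, J) = -5 - 4*J² (q(L, J) = -4 + (-4*J²*1 - 1) = -4 + (-4*J² - 1) = -4 + (-1 - 4*J²) = -5 - 4*J²)
q(18, 89)*N = (-5 - 4*89²)*(-⅓) = (-5 - 4*7921)*(-⅓) = (-5 - 31684)*(-⅓) = -31689*(-⅓) = 10563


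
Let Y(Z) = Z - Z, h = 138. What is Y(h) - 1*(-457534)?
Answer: 457534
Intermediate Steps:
Y(Z) = 0
Y(h) - 1*(-457534) = 0 - 1*(-457534) = 0 + 457534 = 457534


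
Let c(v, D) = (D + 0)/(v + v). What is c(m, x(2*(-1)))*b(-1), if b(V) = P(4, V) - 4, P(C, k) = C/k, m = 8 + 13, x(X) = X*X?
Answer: -16/21 ≈ -0.76190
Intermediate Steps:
x(X) = X**2
m = 21
c(v, D) = D/(2*v) (c(v, D) = D/((2*v)) = D*(1/(2*v)) = D/(2*v))
b(V) = -4 + 4/V (b(V) = 4/V - 4 = -4 + 4/V)
c(m, x(2*(-1)))*b(-1) = ((1/2)*(2*(-1))**2/21)*(-4 + 4/(-1)) = ((1/2)*(-2)**2*(1/21))*(-4 + 4*(-1)) = ((1/2)*4*(1/21))*(-4 - 4) = (2/21)*(-8) = -16/21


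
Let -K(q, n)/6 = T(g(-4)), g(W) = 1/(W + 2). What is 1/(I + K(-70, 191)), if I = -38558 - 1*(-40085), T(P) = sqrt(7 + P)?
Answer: 509/777165 + sqrt(26)/777165 ≈ 0.00066151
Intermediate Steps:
g(W) = 1/(2 + W)
K(q, n) = -3*sqrt(26) (K(q, n) = -6*sqrt(7 + 1/(2 - 4)) = -6*sqrt(7 + 1/(-2)) = -6*sqrt(7 - 1/2) = -3*sqrt(26))
I = 1527 (I = -38558 + 40085 = 1527)
1/(I + K(-70, 191)) = 1/(1527 - 3*sqrt(26))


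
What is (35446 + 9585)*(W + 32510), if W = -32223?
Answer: 12923897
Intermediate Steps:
(35446 + 9585)*(W + 32510) = (35446 + 9585)*(-32223 + 32510) = 45031*287 = 12923897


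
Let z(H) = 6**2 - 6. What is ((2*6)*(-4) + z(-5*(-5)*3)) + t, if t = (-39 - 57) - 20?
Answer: -134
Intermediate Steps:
z(H) = 30 (z(H) = 36 - 6 = 30)
t = -116 (t = -96 - 20 = -116)
((2*6)*(-4) + z(-5*(-5)*3)) + t = ((2*6)*(-4) + 30) - 116 = (12*(-4) + 30) - 116 = (-48 + 30) - 116 = -18 - 116 = -134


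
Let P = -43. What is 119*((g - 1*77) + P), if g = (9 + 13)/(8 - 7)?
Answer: -11662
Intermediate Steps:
g = 22 (g = 22/1 = 22*1 = 22)
119*((g - 1*77) + P) = 119*((22 - 1*77) - 43) = 119*((22 - 77) - 43) = 119*(-55 - 43) = 119*(-98) = -11662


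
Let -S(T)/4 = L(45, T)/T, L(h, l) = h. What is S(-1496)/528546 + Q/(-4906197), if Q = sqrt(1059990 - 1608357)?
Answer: 15/65892068 - I*sqrt(548367)/4906197 ≈ 2.2764e-7 - 0.00015094*I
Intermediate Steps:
Q = I*sqrt(548367) (Q = sqrt(-548367) = I*sqrt(548367) ≈ 740.52*I)
S(T) = -180/T
S(-1496)/528546 + Q/(-4906197) = -180/(-1496)/528546 + (I*sqrt(548367))/(-4906197) = -180*(-1/1496)*(1/528546) + (I*sqrt(548367))*(-1/4906197) = (45/374)*(1/528546) - I*sqrt(548367)/4906197 = 15/65892068 - I*sqrt(548367)/4906197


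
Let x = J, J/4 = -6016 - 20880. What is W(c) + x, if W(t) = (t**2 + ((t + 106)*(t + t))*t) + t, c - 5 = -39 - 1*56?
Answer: 159626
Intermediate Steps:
J = -107584 (J = 4*(-6016 - 20880) = 4*(-26896) = -107584)
x = -107584
c = -90 (c = 5 + (-39 - 1*56) = 5 + (-39 - 56) = 5 - 95 = -90)
W(t) = t + t**2 + 2*t**2*(106 + t) (W(t) = (t**2 + ((106 + t)*(2*t))*t) + t = (t**2 + (2*t*(106 + t))*t) + t = (t**2 + 2*t**2*(106 + t)) + t = t + t**2 + 2*t**2*(106 + t))
W(c) + x = -90*(1 + 2*(-90)**2 + 213*(-90)) - 107584 = -90*(1 + 2*8100 - 19170) - 107584 = -90*(1 + 16200 - 19170) - 107584 = -90*(-2969) - 107584 = 267210 - 107584 = 159626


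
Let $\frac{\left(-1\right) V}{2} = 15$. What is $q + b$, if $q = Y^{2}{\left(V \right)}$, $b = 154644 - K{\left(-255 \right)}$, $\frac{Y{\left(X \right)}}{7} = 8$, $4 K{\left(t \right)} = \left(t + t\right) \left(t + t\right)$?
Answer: $92755$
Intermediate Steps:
$V = -30$ ($V = \left(-2\right) 15 = -30$)
$K{\left(t \right)} = t^{2}$ ($K{\left(t \right)} = \frac{\left(t + t\right) \left(t + t\right)}{4} = \frac{2 t 2 t}{4} = \frac{4 t^{2}}{4} = t^{2}$)
$Y{\left(X \right)} = 56$ ($Y{\left(X \right)} = 7 \cdot 8 = 56$)
$b = 89619$ ($b = 154644 - \left(-255\right)^{2} = 154644 - 65025 = 89619$)
$q = 3136$ ($q = 56^{2} = 3136$)
$q + b = 3136 + 89619 = 92755$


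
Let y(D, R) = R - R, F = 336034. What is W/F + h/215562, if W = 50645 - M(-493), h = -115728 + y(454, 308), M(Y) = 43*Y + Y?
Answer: -104934389/326289014 ≈ -0.32160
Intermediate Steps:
y(D, R) = 0
M(Y) = 44*Y
h = -115728 (h = -115728 + 0 = -115728)
W = 72337 (W = 50645 - 44*(-493) = 50645 - 1*(-21692) = 50645 + 21692 = 72337)
W/F + h/215562 = 72337/336034 - 115728/215562 = 72337*(1/336034) - 115728*1/215562 = 72337/336034 - 19288/35927 = -104934389/326289014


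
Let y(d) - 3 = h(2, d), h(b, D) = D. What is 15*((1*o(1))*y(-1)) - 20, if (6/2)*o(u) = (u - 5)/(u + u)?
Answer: -40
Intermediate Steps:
y(d) = 3 + d
o(u) = (-5 + u)/(6*u) (o(u) = ((u - 5)/(u + u))/3 = ((-5 + u)/((2*u)))/3 = ((-5 + u)*(1/(2*u)))/3 = ((-5 + u)/(2*u))/3 = (-5 + u)/(6*u))
15*((1*o(1))*y(-1)) - 20 = 15*((1*((⅙)*(-5 + 1)/1))*(3 - 1)) - 20 = 15*((1*((⅙)*1*(-4)))*2) - 20 = 15*((1*(-⅔))*2) - 20 = 15*(-⅔*2) - 20 = 15*(-4/3) - 20 = -20 - 20 = -40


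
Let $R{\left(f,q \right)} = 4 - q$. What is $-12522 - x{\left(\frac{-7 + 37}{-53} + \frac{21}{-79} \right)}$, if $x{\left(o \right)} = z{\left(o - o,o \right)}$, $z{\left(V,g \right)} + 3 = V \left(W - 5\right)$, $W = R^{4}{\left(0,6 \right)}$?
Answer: $-12519$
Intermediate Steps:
$W = 16$ ($W = \left(4 - 6\right)^{4} = \left(-2\right)^{4} = 16$)
$z{\left(V,g \right)} = -3 + 11 V$ ($z{\left(V,g \right)} = -3 + V \left(16 - 5\right) = -3 + V 11 = -3 + 11 V$)
$x{\left(o \right)} = -3$ ($x{\left(o \right)} = -3 + 11 \left(o - o\right) = -3 + 11 \cdot 0 = -3 + 0 = -3$)
$-12522 - x{\left(\frac{-7 + 37}{-53} + \frac{21}{-79} \right)} = -12522 - -3 = -12522 + 3 = -12519$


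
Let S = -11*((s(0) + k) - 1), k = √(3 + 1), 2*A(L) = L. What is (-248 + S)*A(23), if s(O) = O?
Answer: -5957/2 ≈ -2978.5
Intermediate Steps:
A(L) = L/2
k = 2 (k = √4 = 2)
S = -11 (S = -11*((0 + 2) - 1) = -11*(2 - 1) = -11*1 = -11)
(-248 + S)*A(23) = (-248 - 11)*((½)*23) = -259*23/2 = -5957/2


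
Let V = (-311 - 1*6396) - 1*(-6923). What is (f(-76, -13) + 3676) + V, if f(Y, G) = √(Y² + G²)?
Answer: 3892 + √5945 ≈ 3969.1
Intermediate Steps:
f(Y, G) = √(G² + Y²)
V = 216 (V = (-311 - 6396) + 6923 = -6707 + 6923 = 216)
(f(-76, -13) + 3676) + V = (√((-13)² + (-76)²) + 3676) + 216 = (√(169 + 5776) + 3676) + 216 = (√5945 + 3676) + 216 = (3676 + √5945) + 216 = 3892 + √5945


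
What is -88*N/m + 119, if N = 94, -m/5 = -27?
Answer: 7793/135 ≈ 57.726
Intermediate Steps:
m = 135 (m = -5*(-27) = 135)
-88*N/m + 119 = -8272/135 + 119 = 7793/135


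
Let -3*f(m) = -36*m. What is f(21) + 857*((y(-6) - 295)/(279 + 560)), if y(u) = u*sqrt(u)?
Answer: -41387/839 - 5142*I*sqrt(6)/839 ≈ -49.329 - 15.012*I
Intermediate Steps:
y(u) = u**(3/2)
f(m) = 12*m (f(m) = -(-12)*m = 12*m)
f(21) + 857*((y(-6) - 295)/(279 + 560)) = 12*21 + 857*(((-6)**(3/2) - 295)/(279 + 560)) = 252 + 857*((-6*I*sqrt(6) - 295)/839) = 252 + 857*((-295 - 6*I*sqrt(6))*(1/839)) = 252 + 857*(-295/839 - 6*I*sqrt(6)/839) = 252 + (-252815/839 - 5142*I*sqrt(6)/839) = -41387/839 - 5142*I*sqrt(6)/839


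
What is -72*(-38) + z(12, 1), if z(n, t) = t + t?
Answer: 2738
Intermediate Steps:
z(n, t) = 2*t
-72*(-38) + z(12, 1) = -72*(-38) + 2*1 = 2736 + 2 = 2738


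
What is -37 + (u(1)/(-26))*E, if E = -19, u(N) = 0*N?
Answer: -37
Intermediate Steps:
u(N) = 0
-37 + (u(1)/(-26))*E = -37 + (0/(-26))*(-19) = -37 + (0*(-1/26))*(-19) = -37 + 0*(-19) = -37 + 0 = -37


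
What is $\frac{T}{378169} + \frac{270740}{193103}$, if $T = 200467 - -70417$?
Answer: $\frac{154693988112}{73025568407} \approx 2.1184$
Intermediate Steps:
$T = 270884$ ($T = 200467 + 70417 = 270884$)
$\frac{T}{378169} + \frac{270740}{193103} = \frac{270884}{378169} + \frac{270740}{193103} = \frac{154693988112}{73025568407}$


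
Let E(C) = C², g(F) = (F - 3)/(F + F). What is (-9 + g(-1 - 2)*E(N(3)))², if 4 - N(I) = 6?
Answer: 25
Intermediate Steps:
g(F) = (-3 + F)/(2*F) (g(F) = (-3 + F)/((2*F)) = (-3 + F)*(1/(2*F)) = (-3 + F)/(2*F))
N(I) = -2 (N(I) = 4 - 1*6 = 4 - 6 = -2)
(-9 + g(-1 - 2)*E(N(3)))² = (-9 + ((-3 + (-1 - 2))/(2*(-1 - 2)))*(-2)²)² = (-9 + ((½)*(-3 - 3)/(-3))*4)² = (-9 + ((½)*(-⅓)*(-6))*4)² = (-9 + 1*4)² = (-9 + 4)² = (-5)² = 25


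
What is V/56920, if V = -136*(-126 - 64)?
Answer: 646/1423 ≈ 0.45397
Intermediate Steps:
V = 25840 (V = -136*(-190) = 25840)
V/56920 = 25840/56920 = 25840*(1/56920) = 646/1423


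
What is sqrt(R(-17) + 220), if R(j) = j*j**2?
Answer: 19*I*sqrt(13) ≈ 68.505*I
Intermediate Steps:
R(j) = j**3
sqrt(R(-17) + 220) = sqrt((-17)**3 + 220) = sqrt(-4913 + 220) = sqrt(-4693) = 19*I*sqrt(13)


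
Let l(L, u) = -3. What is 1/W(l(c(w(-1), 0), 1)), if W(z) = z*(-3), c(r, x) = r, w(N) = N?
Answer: ⅑ ≈ 0.11111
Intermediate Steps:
W(z) = -3*z
1/W(l(c(w(-1), 0), 1)) = 1/(-3*(-3)) = 1/9 = ⅑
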